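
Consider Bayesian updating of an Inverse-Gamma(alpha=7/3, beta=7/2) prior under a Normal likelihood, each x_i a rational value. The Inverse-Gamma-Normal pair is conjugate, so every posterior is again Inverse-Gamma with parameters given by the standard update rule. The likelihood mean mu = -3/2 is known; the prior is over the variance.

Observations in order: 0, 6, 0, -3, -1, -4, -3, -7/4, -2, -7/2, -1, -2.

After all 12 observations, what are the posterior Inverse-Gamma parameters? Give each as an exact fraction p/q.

alpha=25/3, beta=1337/32

obs 1: x=0 → posterior Inverse-Gamma(17/6, 37/8)
obs 2: x=6 → posterior Inverse-Gamma(10/3, 131/4)
obs 3: x=0 → posterior Inverse-Gamma(23/6, 271/8)
obs 4: x=-3 → posterior Inverse-Gamma(13/3, 35)
obs 5: x=-1 → posterior Inverse-Gamma(29/6, 281/8)
obs 6: x=-4 → posterior Inverse-Gamma(16/3, 153/4)
obs 7: x=-3 → posterior Inverse-Gamma(35/6, 315/8)
obs 8: x=-7/4 → posterior Inverse-Gamma(19/3, 1261/32)
obs 9: x=-2 → posterior Inverse-Gamma(41/6, 1265/32)
obs 10: x=-7/2 → posterior Inverse-Gamma(22/3, 1329/32)
obs 11: x=-1 → posterior Inverse-Gamma(47/6, 1333/32)
obs 12: x=-2 → posterior Inverse-Gamma(25/3, 1337/32)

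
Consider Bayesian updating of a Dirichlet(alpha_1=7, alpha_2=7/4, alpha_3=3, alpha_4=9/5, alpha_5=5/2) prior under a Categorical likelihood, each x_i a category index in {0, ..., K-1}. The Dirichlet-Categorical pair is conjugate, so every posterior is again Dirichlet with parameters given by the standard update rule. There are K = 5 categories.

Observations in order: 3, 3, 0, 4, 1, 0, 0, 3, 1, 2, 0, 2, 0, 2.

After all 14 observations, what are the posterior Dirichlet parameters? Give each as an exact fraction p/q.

alpha_1=12, alpha_2=15/4, alpha_3=6, alpha_4=24/5, alpha_5=7/2

obs 1: x=3 → posterior Dirichlet(7, 7/4, 3, 14/5, 5/2)
obs 2: x=3 → posterior Dirichlet(7, 7/4, 3, 19/5, 5/2)
obs 3: x=0 → posterior Dirichlet(8, 7/4, 3, 19/5, 5/2)
obs 4: x=4 → posterior Dirichlet(8, 7/4, 3, 19/5, 7/2)
obs 5: x=1 → posterior Dirichlet(8, 11/4, 3, 19/5, 7/2)
obs 6: x=0 → posterior Dirichlet(9, 11/4, 3, 19/5, 7/2)
obs 7: x=0 → posterior Dirichlet(10, 11/4, 3, 19/5, 7/2)
obs 8: x=3 → posterior Dirichlet(10, 11/4, 3, 24/5, 7/2)
obs 9: x=1 → posterior Dirichlet(10, 15/4, 3, 24/5, 7/2)
obs 10: x=2 → posterior Dirichlet(10, 15/4, 4, 24/5, 7/2)
obs 11: x=0 → posterior Dirichlet(11, 15/4, 4, 24/5, 7/2)
obs 12: x=2 → posterior Dirichlet(11, 15/4, 5, 24/5, 7/2)
obs 13: x=0 → posterior Dirichlet(12, 15/4, 5, 24/5, 7/2)
obs 14: x=2 → posterior Dirichlet(12, 15/4, 6, 24/5, 7/2)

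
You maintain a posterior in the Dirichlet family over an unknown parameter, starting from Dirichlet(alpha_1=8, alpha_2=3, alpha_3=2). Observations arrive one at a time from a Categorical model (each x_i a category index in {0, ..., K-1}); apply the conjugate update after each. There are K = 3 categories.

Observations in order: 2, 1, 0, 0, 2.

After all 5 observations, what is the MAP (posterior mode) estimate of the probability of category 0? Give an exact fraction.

3/5

obs 1: x=2 → posterior Dirichlet(8, 3, 3)
obs 2: x=1 → posterior Dirichlet(8, 4, 3)
obs 3: x=0 → posterior Dirichlet(9, 4, 3)
obs 4: x=0 → posterior Dirichlet(10, 4, 3)
obs 5: x=2 → posterior Dirichlet(10, 4, 4)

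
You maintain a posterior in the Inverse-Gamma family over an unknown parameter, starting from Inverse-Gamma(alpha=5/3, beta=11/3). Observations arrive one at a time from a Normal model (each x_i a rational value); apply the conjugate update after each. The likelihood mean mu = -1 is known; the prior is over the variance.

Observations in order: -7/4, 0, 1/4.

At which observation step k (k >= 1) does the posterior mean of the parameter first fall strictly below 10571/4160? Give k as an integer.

k = 3

obs 1: x=-7/4 → posterior Inverse-Gamma(13/6, 379/96)
obs 2: x=0 → posterior Inverse-Gamma(8/3, 427/96)
obs 3: x=1/4 → posterior Inverse-Gamma(19/6, 251/48)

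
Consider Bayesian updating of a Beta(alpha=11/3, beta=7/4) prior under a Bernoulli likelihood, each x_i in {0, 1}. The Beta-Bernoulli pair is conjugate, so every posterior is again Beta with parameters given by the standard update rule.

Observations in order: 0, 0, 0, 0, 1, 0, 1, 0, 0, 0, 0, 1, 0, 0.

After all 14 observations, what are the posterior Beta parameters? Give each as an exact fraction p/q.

alpha=20/3, beta=51/4

obs 1: x=0 → posterior Beta(11/3, 11/4)
obs 2: x=0 → posterior Beta(11/3, 15/4)
obs 3: x=0 → posterior Beta(11/3, 19/4)
obs 4: x=0 → posterior Beta(11/3, 23/4)
obs 5: x=1 → posterior Beta(14/3, 23/4)
obs 6: x=0 → posterior Beta(14/3, 27/4)
obs 7: x=1 → posterior Beta(17/3, 27/4)
obs 8: x=0 → posterior Beta(17/3, 31/4)
obs 9: x=0 → posterior Beta(17/3, 35/4)
obs 10: x=0 → posterior Beta(17/3, 39/4)
obs 11: x=0 → posterior Beta(17/3, 43/4)
obs 12: x=1 → posterior Beta(20/3, 43/4)
obs 13: x=0 → posterior Beta(20/3, 47/4)
obs 14: x=0 → posterior Beta(20/3, 51/4)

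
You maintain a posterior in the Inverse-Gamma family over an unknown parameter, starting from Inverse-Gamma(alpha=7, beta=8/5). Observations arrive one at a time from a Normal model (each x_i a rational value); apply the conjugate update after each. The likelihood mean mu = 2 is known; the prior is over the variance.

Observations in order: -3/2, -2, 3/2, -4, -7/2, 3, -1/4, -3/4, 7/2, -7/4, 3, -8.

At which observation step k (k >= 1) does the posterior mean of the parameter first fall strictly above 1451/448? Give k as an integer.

obs 1: x=-3/2 → posterior Inverse-Gamma(15/2, 309/40)
obs 2: x=-2 → posterior Inverse-Gamma(8, 629/40)
obs 3: x=3/2 → posterior Inverse-Gamma(17/2, 317/20)
obs 4: x=-4 → posterior Inverse-Gamma(9, 677/20)
obs 5: x=-7/2 → posterior Inverse-Gamma(19/2, 1959/40)
obs 6: x=3 → posterior Inverse-Gamma(10, 1979/40)
obs 7: x=-1/4 → posterior Inverse-Gamma(21/2, 8321/160)
obs 8: x=-3/4 → posterior Inverse-Gamma(11, 4463/80)
obs 9: x=7/2 → posterior Inverse-Gamma(23/2, 4553/80)
obs 10: x=-7/4 → posterior Inverse-Gamma(12, 10231/160)
obs 11: x=3 → posterior Inverse-Gamma(25/2, 10311/160)
obs 12: x=-8 → posterior Inverse-Gamma(13, 18311/160)

k = 4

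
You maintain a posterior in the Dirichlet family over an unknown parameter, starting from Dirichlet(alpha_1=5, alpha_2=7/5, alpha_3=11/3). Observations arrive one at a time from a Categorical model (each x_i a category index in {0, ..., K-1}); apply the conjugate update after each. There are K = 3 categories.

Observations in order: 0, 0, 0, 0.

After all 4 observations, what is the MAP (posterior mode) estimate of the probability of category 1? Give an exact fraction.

obs 1: x=0 → posterior Dirichlet(6, 7/5, 11/3)
obs 2: x=0 → posterior Dirichlet(7, 7/5, 11/3)
obs 3: x=0 → posterior Dirichlet(8, 7/5, 11/3)
obs 4: x=0 → posterior Dirichlet(9, 7/5, 11/3)

3/83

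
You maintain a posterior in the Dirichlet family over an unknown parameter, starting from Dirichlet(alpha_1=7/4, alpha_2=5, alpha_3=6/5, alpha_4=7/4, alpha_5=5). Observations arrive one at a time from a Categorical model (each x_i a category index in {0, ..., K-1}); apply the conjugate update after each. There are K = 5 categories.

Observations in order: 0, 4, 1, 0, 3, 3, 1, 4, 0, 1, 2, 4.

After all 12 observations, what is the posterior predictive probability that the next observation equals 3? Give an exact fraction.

obs 1: x=0 → posterior Dirichlet(11/4, 5, 6/5, 7/4, 5)
obs 2: x=4 → posterior Dirichlet(11/4, 5, 6/5, 7/4, 6)
obs 3: x=1 → posterior Dirichlet(11/4, 6, 6/5, 7/4, 6)
obs 4: x=0 → posterior Dirichlet(15/4, 6, 6/5, 7/4, 6)
obs 5: x=3 → posterior Dirichlet(15/4, 6, 6/5, 11/4, 6)
obs 6: x=3 → posterior Dirichlet(15/4, 6, 6/5, 15/4, 6)
obs 7: x=1 → posterior Dirichlet(15/4, 7, 6/5, 15/4, 6)
obs 8: x=4 → posterior Dirichlet(15/4, 7, 6/5, 15/4, 7)
obs 9: x=0 → posterior Dirichlet(19/4, 7, 6/5, 15/4, 7)
obs 10: x=1 → posterior Dirichlet(19/4, 8, 6/5, 15/4, 7)
obs 11: x=2 → posterior Dirichlet(19/4, 8, 11/5, 15/4, 7)
obs 12: x=4 → posterior Dirichlet(19/4, 8, 11/5, 15/4, 8)

25/178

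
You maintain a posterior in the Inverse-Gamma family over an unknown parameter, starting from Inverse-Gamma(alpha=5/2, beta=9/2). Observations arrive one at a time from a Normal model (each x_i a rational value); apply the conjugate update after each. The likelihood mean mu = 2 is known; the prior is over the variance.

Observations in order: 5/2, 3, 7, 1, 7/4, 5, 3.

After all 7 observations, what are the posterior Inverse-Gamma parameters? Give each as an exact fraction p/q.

alpha=6, beta=741/32

obs 1: x=5/2 → posterior Inverse-Gamma(3, 37/8)
obs 2: x=3 → posterior Inverse-Gamma(7/2, 41/8)
obs 3: x=7 → posterior Inverse-Gamma(4, 141/8)
obs 4: x=1 → posterior Inverse-Gamma(9/2, 145/8)
obs 5: x=7/4 → posterior Inverse-Gamma(5, 581/32)
obs 6: x=5 → posterior Inverse-Gamma(11/2, 725/32)
obs 7: x=3 → posterior Inverse-Gamma(6, 741/32)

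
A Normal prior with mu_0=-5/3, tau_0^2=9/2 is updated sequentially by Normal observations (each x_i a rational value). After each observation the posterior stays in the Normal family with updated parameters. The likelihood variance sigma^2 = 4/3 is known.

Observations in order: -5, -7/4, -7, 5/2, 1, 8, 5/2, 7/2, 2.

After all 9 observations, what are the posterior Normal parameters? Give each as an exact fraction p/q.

obs 1: x=-5 → posterior Normal(-89/21, 36/35)
obs 2: x=-7/4 → posterior Normal(-2347/744, 18/31)
obs 3: x=-7 → posterior Normal(-4615/1068, 36/89)
obs 4: x=5/2 → posterior Normal(-3805/1392, 9/29)
obs 5: x=1 → posterior Normal(-3481/1716, 36/143)
obs 6: x=8 → posterior Normal(-889/2040, 18/85)
obs 7: x=5/2 → posterior Normal(-79/2364, 36/197)
obs 8: x=7/2 → posterior Normal(1055/2688, 9/56)
obs 9: x=2 → posterior Normal(1703/3012, 36/251)

mu_0=1703/3012, tau_0^2=36/251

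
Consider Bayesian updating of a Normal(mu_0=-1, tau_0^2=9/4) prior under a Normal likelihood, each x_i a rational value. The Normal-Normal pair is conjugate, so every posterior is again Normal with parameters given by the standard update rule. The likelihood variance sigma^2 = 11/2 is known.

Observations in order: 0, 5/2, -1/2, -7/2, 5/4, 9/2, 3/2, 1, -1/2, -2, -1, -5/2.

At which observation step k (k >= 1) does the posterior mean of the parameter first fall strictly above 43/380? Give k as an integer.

obs 1: x=0 → posterior Normal(-22/31, 99/62)
obs 2: x=5/2 → posterior Normal(1/80, 99/80)
obs 3: x=-1/2 → posterior Normal(-4/49, 99/98)
obs 4: x=-7/2 → posterior Normal(-71/116, 99/116)
obs 5: x=5/4 → posterior Normal(-97/268, 99/134)
obs 6: x=9/2 → posterior Normal(65/304, 99/152)
obs 7: x=3/2 → posterior Normal(7/20, 99/170)
obs 8: x=1 → posterior Normal(155/376, 99/188)
obs 9: x=-1/2 → posterior Normal(137/412, 99/206)
obs 10: x=-2 → posterior Normal(65/448, 99/224)
obs 11: x=-1 → posterior Normal(29/484, 9/22)
obs 12: x=-5/2 → posterior Normal(-61/520, 99/260)

k = 6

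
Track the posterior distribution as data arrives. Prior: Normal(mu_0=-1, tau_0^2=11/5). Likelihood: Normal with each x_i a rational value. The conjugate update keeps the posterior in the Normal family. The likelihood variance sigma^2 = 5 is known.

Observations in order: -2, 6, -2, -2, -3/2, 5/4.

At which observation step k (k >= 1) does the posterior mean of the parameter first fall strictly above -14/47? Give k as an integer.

k = 2

obs 1: x=-2 → posterior Normal(-47/36, 55/36)
obs 2: x=6 → posterior Normal(19/47, 55/47)
obs 3: x=-2 → posterior Normal(-3/58, 55/58)
obs 4: x=-2 → posterior Normal(-25/69, 55/69)
obs 5: x=-3/2 → posterior Normal(-83/160, 11/16)
obs 6: x=5/4 → posterior Normal(-111/364, 55/91)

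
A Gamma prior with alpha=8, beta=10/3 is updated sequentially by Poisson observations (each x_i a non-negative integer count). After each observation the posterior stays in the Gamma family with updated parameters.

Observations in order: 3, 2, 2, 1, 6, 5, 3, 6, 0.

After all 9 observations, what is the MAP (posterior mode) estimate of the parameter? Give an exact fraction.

obs 1: x=3 → posterior Gamma(11, 13/3)
obs 2: x=2 → posterior Gamma(13, 16/3)
obs 3: x=2 → posterior Gamma(15, 19/3)
obs 4: x=1 → posterior Gamma(16, 22/3)
obs 5: x=6 → posterior Gamma(22, 25/3)
obs 6: x=5 → posterior Gamma(27, 28/3)
obs 7: x=3 → posterior Gamma(30, 31/3)
obs 8: x=6 → posterior Gamma(36, 34/3)
obs 9: x=0 → posterior Gamma(36, 37/3)

105/37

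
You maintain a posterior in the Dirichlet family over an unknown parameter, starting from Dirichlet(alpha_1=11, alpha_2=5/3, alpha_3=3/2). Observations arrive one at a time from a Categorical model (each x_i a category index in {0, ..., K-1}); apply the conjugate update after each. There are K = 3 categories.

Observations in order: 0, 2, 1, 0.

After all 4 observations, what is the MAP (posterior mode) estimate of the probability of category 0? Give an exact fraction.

72/91

obs 1: x=0 → posterior Dirichlet(12, 5/3, 3/2)
obs 2: x=2 → posterior Dirichlet(12, 5/3, 5/2)
obs 3: x=1 → posterior Dirichlet(12, 8/3, 5/2)
obs 4: x=0 → posterior Dirichlet(13, 8/3, 5/2)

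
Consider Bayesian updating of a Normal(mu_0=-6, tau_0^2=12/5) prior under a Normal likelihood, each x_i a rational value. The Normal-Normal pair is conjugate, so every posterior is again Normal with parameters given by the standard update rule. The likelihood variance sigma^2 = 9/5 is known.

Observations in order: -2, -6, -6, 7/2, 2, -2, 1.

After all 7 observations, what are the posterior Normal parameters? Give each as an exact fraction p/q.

mu_0=-56/31, tau_0^2=36/155

obs 1: x=-2 → posterior Normal(-26/7, 36/35)
obs 2: x=-6 → posterior Normal(-50/11, 36/55)
obs 3: x=-6 → posterior Normal(-74/15, 12/25)
obs 4: x=7/2 → posterior Normal(-60/19, 36/95)
obs 5: x=2 → posterior Normal(-52/23, 36/115)
obs 6: x=-2 → posterior Normal(-20/9, 4/15)
obs 7: x=1 → posterior Normal(-56/31, 36/155)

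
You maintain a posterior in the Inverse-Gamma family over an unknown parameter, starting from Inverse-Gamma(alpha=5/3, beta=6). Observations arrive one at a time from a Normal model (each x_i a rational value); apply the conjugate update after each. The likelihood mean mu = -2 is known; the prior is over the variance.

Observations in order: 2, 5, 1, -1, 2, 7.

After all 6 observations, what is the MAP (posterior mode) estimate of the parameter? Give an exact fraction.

276/17

obs 1: x=2 → posterior Inverse-Gamma(13/6, 14)
obs 2: x=5 → posterior Inverse-Gamma(8/3, 77/2)
obs 3: x=1 → posterior Inverse-Gamma(19/6, 43)
obs 4: x=-1 → posterior Inverse-Gamma(11/3, 87/2)
obs 5: x=2 → posterior Inverse-Gamma(25/6, 103/2)
obs 6: x=7 → posterior Inverse-Gamma(14/3, 92)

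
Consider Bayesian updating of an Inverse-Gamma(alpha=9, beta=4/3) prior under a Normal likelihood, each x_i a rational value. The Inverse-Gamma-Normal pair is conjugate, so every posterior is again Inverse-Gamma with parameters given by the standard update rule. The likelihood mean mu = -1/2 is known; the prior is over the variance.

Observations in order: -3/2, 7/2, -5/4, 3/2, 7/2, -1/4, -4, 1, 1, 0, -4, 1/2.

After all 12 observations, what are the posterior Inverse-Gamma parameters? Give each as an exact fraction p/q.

alpha=15, beta=1693/48

obs 1: x=-3/2 → posterior Inverse-Gamma(19/2, 11/6)
obs 2: x=7/2 → posterior Inverse-Gamma(10, 59/6)
obs 3: x=-5/4 → posterior Inverse-Gamma(21/2, 971/96)
obs 4: x=3/2 → posterior Inverse-Gamma(11, 1163/96)
obs 5: x=7/2 → posterior Inverse-Gamma(23/2, 1931/96)
obs 6: x=-1/4 → posterior Inverse-Gamma(12, 967/48)
obs 7: x=-4 → posterior Inverse-Gamma(25/2, 1261/48)
obs 8: x=1 → posterior Inverse-Gamma(13, 1315/48)
obs 9: x=1 → posterior Inverse-Gamma(27/2, 1369/48)
obs 10: x=0 → posterior Inverse-Gamma(14, 1375/48)
obs 11: x=-4 → posterior Inverse-Gamma(29/2, 1669/48)
obs 12: x=1/2 → posterior Inverse-Gamma(15, 1693/48)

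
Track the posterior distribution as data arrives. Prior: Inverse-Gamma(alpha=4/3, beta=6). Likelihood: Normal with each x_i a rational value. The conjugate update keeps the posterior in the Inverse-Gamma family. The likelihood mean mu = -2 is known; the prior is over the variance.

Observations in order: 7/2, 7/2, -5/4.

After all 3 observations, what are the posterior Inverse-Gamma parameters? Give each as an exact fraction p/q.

alpha=17/6, beta=1169/32

obs 1: x=7/2 → posterior Inverse-Gamma(11/6, 169/8)
obs 2: x=7/2 → posterior Inverse-Gamma(7/3, 145/4)
obs 3: x=-5/4 → posterior Inverse-Gamma(17/6, 1169/32)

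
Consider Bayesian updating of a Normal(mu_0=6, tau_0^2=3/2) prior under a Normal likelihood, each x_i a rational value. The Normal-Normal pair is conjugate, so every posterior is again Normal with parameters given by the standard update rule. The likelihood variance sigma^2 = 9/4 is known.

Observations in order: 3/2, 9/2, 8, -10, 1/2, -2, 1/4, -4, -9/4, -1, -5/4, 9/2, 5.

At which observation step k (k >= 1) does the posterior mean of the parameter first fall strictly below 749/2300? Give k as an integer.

obs 1: x=3/2 → posterior Normal(21/5, 9/10)
obs 2: x=9/2 → posterior Normal(30/7, 9/14)
obs 3: x=8 → posterior Normal(46/9, 1/2)
obs 4: x=-10 → posterior Normal(26/11, 9/22)
obs 5: x=1/2 → posterior Normal(27/13, 9/26)
obs 6: x=-2 → posterior Normal(23/15, 3/10)
obs 7: x=1/4 → posterior Normal(47/34, 9/34)
obs 8: x=-4 → posterior Normal(31/38, 9/38)
obs 9: x=-9/4 → posterior Normal(11/21, 3/14)
obs 10: x=-1 → posterior Normal(9/23, 9/46)
obs 11: x=-5/4 → posterior Normal(13/50, 9/50)
obs 12: x=9/2 → posterior Normal(31/54, 1/6)
obs 13: x=5 → posterior Normal(51/58, 9/58)

k = 11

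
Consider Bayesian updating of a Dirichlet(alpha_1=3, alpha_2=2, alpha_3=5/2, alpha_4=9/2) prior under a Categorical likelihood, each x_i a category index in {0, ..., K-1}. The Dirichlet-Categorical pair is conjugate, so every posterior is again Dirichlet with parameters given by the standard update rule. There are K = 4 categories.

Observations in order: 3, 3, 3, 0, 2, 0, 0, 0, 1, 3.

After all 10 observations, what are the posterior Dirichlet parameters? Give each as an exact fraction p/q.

alpha_1=7, alpha_2=3, alpha_3=7/2, alpha_4=17/2

obs 1: x=3 → posterior Dirichlet(3, 2, 5/2, 11/2)
obs 2: x=3 → posterior Dirichlet(3, 2, 5/2, 13/2)
obs 3: x=3 → posterior Dirichlet(3, 2, 5/2, 15/2)
obs 4: x=0 → posterior Dirichlet(4, 2, 5/2, 15/2)
obs 5: x=2 → posterior Dirichlet(4, 2, 7/2, 15/2)
obs 6: x=0 → posterior Dirichlet(5, 2, 7/2, 15/2)
obs 7: x=0 → posterior Dirichlet(6, 2, 7/2, 15/2)
obs 8: x=0 → posterior Dirichlet(7, 2, 7/2, 15/2)
obs 9: x=1 → posterior Dirichlet(7, 3, 7/2, 15/2)
obs 10: x=3 → posterior Dirichlet(7, 3, 7/2, 17/2)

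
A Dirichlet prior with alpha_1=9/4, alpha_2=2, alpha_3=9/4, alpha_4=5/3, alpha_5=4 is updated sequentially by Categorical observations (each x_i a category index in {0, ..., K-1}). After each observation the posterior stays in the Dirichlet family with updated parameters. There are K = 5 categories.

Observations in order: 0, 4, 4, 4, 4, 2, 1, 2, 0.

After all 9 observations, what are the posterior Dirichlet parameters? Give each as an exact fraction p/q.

obs 1: x=0 → posterior Dirichlet(13/4, 2, 9/4, 5/3, 4)
obs 2: x=4 → posterior Dirichlet(13/4, 2, 9/4, 5/3, 5)
obs 3: x=4 → posterior Dirichlet(13/4, 2, 9/4, 5/3, 6)
obs 4: x=4 → posterior Dirichlet(13/4, 2, 9/4, 5/3, 7)
obs 5: x=4 → posterior Dirichlet(13/4, 2, 9/4, 5/3, 8)
obs 6: x=2 → posterior Dirichlet(13/4, 2, 13/4, 5/3, 8)
obs 7: x=1 → posterior Dirichlet(13/4, 3, 13/4, 5/3, 8)
obs 8: x=2 → posterior Dirichlet(13/4, 3, 17/4, 5/3, 8)
obs 9: x=0 → posterior Dirichlet(17/4, 3, 17/4, 5/3, 8)

alpha_1=17/4, alpha_2=3, alpha_3=17/4, alpha_4=5/3, alpha_5=8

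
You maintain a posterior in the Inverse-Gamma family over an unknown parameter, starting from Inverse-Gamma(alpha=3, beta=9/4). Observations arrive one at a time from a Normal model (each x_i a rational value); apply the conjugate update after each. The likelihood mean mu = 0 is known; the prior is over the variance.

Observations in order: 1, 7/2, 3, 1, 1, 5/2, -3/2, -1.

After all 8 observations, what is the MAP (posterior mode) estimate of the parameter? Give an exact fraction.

obs 1: x=1 → posterior Inverse-Gamma(7/2, 11/4)
obs 2: x=7/2 → posterior Inverse-Gamma(4, 71/8)
obs 3: x=3 → posterior Inverse-Gamma(9/2, 107/8)
obs 4: x=1 → posterior Inverse-Gamma(5, 111/8)
obs 5: x=1 → posterior Inverse-Gamma(11/2, 115/8)
obs 6: x=5/2 → posterior Inverse-Gamma(6, 35/2)
obs 7: x=-3/2 → posterior Inverse-Gamma(13/2, 149/8)
obs 8: x=-1 → posterior Inverse-Gamma(7, 153/8)

153/64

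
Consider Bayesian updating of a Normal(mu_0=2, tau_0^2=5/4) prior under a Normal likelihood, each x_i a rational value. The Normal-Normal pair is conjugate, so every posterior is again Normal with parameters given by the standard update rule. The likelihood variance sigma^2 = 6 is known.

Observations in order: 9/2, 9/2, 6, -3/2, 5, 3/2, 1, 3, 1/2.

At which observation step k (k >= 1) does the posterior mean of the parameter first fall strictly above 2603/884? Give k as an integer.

obs 1: x=9/2 → posterior Normal(141/58, 30/29)
obs 2: x=9/2 → posterior Normal(93/34, 15/17)
obs 3: x=6 → posterior Normal(41/13, 10/13)
obs 4: x=-3/2 → posterior Normal(21/8, 15/22)
obs 5: x=5 → posterior Normal(281/98, 30/49)
obs 6: x=3/2 → posterior Normal(74/27, 5/9)
obs 7: x=1 → posterior Normal(153/59, 30/59)
obs 8: x=3 → posterior Normal(21/8, 15/32)
obs 9: x=1/2 → posterior Normal(341/138, 10/23)

k = 3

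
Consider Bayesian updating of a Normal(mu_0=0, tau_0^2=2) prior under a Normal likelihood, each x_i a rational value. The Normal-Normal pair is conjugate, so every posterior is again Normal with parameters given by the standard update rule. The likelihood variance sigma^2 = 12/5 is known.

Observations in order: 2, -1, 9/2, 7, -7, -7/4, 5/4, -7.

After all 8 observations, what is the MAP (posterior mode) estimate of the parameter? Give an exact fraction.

obs 1: x=2 → posterior Normal(10/11, 12/11)
obs 2: x=-1 → posterior Normal(5/16, 3/4)
obs 3: x=9/2 → posterior Normal(55/42, 4/7)
obs 4: x=7 → posterior Normal(125/52, 6/13)
obs 5: x=-7 → posterior Normal(55/62, 12/31)
obs 6: x=-7/4 → posterior Normal(25/48, 1/3)
obs 7: x=5/4 → posterior Normal(25/41, 12/41)
obs 8: x=-7 → posterior Normal(-5/23, 6/23)

-5/23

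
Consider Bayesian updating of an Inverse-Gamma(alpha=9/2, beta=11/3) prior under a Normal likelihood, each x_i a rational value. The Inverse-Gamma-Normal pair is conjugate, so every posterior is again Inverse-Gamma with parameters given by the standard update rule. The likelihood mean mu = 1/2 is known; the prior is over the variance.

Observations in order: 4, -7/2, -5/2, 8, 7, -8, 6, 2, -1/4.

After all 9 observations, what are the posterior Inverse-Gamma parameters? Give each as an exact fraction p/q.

alpha=9, beta=11923/96

obs 1: x=4 → posterior Inverse-Gamma(5, 235/24)
obs 2: x=-7/2 → posterior Inverse-Gamma(11/2, 427/24)
obs 3: x=-5/2 → posterior Inverse-Gamma(6, 535/24)
obs 4: x=8 → posterior Inverse-Gamma(13/2, 605/12)
obs 5: x=7 → posterior Inverse-Gamma(7, 1717/24)
obs 6: x=-8 → posterior Inverse-Gamma(15/2, 323/3)
obs 7: x=6 → posterior Inverse-Gamma(8, 2947/24)
obs 8: x=2 → posterior Inverse-Gamma(17/2, 1487/12)
obs 9: x=-1/4 → posterior Inverse-Gamma(9, 11923/96)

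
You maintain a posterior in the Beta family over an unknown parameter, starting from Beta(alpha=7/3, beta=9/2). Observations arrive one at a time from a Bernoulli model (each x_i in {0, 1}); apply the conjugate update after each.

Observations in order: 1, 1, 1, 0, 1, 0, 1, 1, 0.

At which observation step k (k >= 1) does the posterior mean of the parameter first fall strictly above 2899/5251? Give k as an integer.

obs 1: x=1 → posterior Beta(10/3, 9/2)
obs 2: x=1 → posterior Beta(13/3, 9/2)
obs 3: x=1 → posterior Beta(16/3, 9/2)
obs 4: x=0 → posterior Beta(16/3, 11/2)
obs 5: x=1 → posterior Beta(19/3, 11/2)
obs 6: x=0 → posterior Beta(19/3, 13/2)
obs 7: x=1 → posterior Beta(22/3, 13/2)
obs 8: x=1 → posterior Beta(25/3, 13/2)
obs 9: x=0 → posterior Beta(25/3, 15/2)

k = 8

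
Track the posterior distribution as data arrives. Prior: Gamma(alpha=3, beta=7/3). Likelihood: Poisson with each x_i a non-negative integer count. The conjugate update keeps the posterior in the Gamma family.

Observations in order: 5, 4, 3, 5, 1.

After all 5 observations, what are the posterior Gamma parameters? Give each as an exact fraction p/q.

alpha=21, beta=22/3

obs 1: x=5 → posterior Gamma(8, 10/3)
obs 2: x=4 → posterior Gamma(12, 13/3)
obs 3: x=3 → posterior Gamma(15, 16/3)
obs 4: x=5 → posterior Gamma(20, 19/3)
obs 5: x=1 → posterior Gamma(21, 22/3)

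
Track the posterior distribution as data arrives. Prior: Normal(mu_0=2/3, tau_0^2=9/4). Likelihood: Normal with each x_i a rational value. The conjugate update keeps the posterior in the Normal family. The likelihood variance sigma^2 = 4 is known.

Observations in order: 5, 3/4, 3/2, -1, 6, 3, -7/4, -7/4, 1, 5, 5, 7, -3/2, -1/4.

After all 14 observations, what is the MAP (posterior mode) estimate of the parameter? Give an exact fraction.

obs 1: x=5 → posterior Normal(167/75, 36/25)
obs 2: x=3/4 → posterior Normal(749/408, 18/17)
obs 3: x=3/2 → posterior Normal(911/516, 36/43)
obs 4: x=-1 → posterior Normal(803/624, 9/13)
obs 5: x=6 → posterior Normal(1451/732, 36/61)
obs 6: x=3 → posterior Normal(355/168, 18/35)
obs 7: x=-7/4 → posterior Normal(793/474, 36/79)
obs 8: x=-7/4 → posterior Normal(127/96, 9/22)
obs 9: x=1 → posterior Normal(1505/1164, 36/97)
obs 10: x=5 → posterior Normal(2045/1272, 18/53)
obs 11: x=5 → posterior Normal(517/276, 36/115)
obs 12: x=7 → posterior Normal(3341/1488, 9/31)
obs 13: x=-3/2 → posterior Normal(3179/1596, 36/133)
obs 14: x=-1/4 → posterior Normal(394/213, 18/71)

394/213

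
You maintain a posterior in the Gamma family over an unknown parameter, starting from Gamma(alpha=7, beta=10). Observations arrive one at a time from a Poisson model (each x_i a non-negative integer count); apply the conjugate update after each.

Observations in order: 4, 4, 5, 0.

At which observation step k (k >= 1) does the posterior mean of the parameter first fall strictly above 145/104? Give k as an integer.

k = 3

obs 1: x=4 → posterior Gamma(11, 11)
obs 2: x=4 → posterior Gamma(15, 12)
obs 3: x=5 → posterior Gamma(20, 13)
obs 4: x=0 → posterior Gamma(20, 14)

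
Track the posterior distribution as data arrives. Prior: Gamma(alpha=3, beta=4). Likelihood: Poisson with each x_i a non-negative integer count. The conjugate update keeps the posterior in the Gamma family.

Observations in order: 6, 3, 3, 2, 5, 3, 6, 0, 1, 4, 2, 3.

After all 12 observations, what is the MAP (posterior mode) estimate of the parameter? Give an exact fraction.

obs 1: x=6 → posterior Gamma(9, 5)
obs 2: x=3 → posterior Gamma(12, 6)
obs 3: x=3 → posterior Gamma(15, 7)
obs 4: x=2 → posterior Gamma(17, 8)
obs 5: x=5 → posterior Gamma(22, 9)
obs 6: x=3 → posterior Gamma(25, 10)
obs 7: x=6 → posterior Gamma(31, 11)
obs 8: x=0 → posterior Gamma(31, 12)
obs 9: x=1 → posterior Gamma(32, 13)
obs 10: x=4 → posterior Gamma(36, 14)
obs 11: x=2 → posterior Gamma(38, 15)
obs 12: x=3 → posterior Gamma(41, 16)

5/2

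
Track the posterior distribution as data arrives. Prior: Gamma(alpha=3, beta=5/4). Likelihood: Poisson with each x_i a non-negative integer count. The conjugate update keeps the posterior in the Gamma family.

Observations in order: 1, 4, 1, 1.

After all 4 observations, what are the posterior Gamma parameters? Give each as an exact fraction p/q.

alpha=10, beta=21/4

obs 1: x=1 → posterior Gamma(4, 9/4)
obs 2: x=4 → posterior Gamma(8, 13/4)
obs 3: x=1 → posterior Gamma(9, 17/4)
obs 4: x=1 → posterior Gamma(10, 21/4)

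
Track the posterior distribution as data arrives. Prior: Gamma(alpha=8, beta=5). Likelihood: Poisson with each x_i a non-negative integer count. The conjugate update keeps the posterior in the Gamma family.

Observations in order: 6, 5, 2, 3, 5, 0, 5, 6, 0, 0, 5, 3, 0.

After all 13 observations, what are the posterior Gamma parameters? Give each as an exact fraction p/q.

obs 1: x=6 → posterior Gamma(14, 6)
obs 2: x=5 → posterior Gamma(19, 7)
obs 3: x=2 → posterior Gamma(21, 8)
obs 4: x=3 → posterior Gamma(24, 9)
obs 5: x=5 → posterior Gamma(29, 10)
obs 6: x=0 → posterior Gamma(29, 11)
obs 7: x=5 → posterior Gamma(34, 12)
obs 8: x=6 → posterior Gamma(40, 13)
obs 9: x=0 → posterior Gamma(40, 14)
obs 10: x=0 → posterior Gamma(40, 15)
obs 11: x=5 → posterior Gamma(45, 16)
obs 12: x=3 → posterior Gamma(48, 17)
obs 13: x=0 → posterior Gamma(48, 18)

alpha=48, beta=18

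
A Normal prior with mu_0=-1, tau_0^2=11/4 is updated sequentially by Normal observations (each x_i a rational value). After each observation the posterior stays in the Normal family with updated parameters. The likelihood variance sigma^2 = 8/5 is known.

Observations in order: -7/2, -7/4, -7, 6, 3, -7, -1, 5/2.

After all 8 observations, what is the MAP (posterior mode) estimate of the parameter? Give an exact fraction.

obs 1: x=-7/2 → posterior Normal(-449/174, 88/87)
obs 2: x=-7/4 → posterior Normal(-1283/568, 44/71)
obs 3: x=-7 → posterior Normal(-2823/788, 88/197)
obs 4: x=6 → posterior Normal(-167/112, 22/63)
obs 5: x=3 → posterior Normal(-843/1228, 88/307)
obs 6: x=-7 → posterior Normal(-2383/1448, 44/181)
obs 7: x=-1 → posterior Normal(-2603/1668, 88/417)
obs 8: x=5/2 → posterior Normal(-2053/1888, 11/59)

-2053/1888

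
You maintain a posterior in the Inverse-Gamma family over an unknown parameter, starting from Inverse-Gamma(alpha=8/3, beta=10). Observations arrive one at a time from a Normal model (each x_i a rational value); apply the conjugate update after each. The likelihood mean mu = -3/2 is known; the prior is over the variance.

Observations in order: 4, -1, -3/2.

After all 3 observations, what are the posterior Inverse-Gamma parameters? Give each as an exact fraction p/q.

alpha=25/6, beta=101/4

obs 1: x=4 → posterior Inverse-Gamma(19/6, 201/8)
obs 2: x=-1 → posterior Inverse-Gamma(11/3, 101/4)
obs 3: x=-3/2 → posterior Inverse-Gamma(25/6, 101/4)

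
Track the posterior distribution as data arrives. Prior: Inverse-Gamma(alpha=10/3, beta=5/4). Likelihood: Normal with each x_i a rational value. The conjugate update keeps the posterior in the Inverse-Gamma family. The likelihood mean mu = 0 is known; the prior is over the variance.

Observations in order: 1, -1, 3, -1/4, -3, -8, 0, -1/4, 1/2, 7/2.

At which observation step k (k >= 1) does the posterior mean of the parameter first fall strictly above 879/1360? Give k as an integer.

obs 1: x=1 → posterior Inverse-Gamma(23/6, 7/4)
obs 2: x=-1 → posterior Inverse-Gamma(13/3, 9/4)
obs 3: x=3 → posterior Inverse-Gamma(29/6, 27/4)
obs 4: x=-1/4 → posterior Inverse-Gamma(16/3, 217/32)
obs 5: x=-3 → posterior Inverse-Gamma(35/6, 361/32)
obs 6: x=-8 → posterior Inverse-Gamma(19/3, 1385/32)
obs 7: x=0 → posterior Inverse-Gamma(41/6, 1385/32)
obs 8: x=-1/4 → posterior Inverse-Gamma(22/3, 693/16)
obs 9: x=1/2 → posterior Inverse-Gamma(47/6, 695/16)
obs 10: x=7/2 → posterior Inverse-Gamma(25/3, 793/16)

k = 2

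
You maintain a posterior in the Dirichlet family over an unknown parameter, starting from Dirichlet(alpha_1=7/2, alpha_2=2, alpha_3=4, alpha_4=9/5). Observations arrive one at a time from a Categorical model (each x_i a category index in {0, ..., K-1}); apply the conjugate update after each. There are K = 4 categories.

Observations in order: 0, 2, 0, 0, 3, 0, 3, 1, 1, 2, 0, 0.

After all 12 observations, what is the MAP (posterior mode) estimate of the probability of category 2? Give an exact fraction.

50/193

obs 1: x=0 → posterior Dirichlet(9/2, 2, 4, 9/5)
obs 2: x=2 → posterior Dirichlet(9/2, 2, 5, 9/5)
obs 3: x=0 → posterior Dirichlet(11/2, 2, 5, 9/5)
obs 4: x=0 → posterior Dirichlet(13/2, 2, 5, 9/5)
obs 5: x=3 → posterior Dirichlet(13/2, 2, 5, 14/5)
obs 6: x=0 → posterior Dirichlet(15/2, 2, 5, 14/5)
obs 7: x=3 → posterior Dirichlet(15/2, 2, 5, 19/5)
obs 8: x=1 → posterior Dirichlet(15/2, 3, 5, 19/5)
obs 9: x=1 → posterior Dirichlet(15/2, 4, 5, 19/5)
obs 10: x=2 → posterior Dirichlet(15/2, 4, 6, 19/5)
obs 11: x=0 → posterior Dirichlet(17/2, 4, 6, 19/5)
obs 12: x=0 → posterior Dirichlet(19/2, 4, 6, 19/5)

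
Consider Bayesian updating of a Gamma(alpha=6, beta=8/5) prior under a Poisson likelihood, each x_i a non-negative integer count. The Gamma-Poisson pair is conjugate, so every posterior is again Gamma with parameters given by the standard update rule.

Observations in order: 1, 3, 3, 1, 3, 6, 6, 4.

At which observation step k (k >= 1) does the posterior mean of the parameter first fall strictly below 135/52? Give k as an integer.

k = 4

obs 1: x=1 → posterior Gamma(7, 13/5)
obs 2: x=3 → posterior Gamma(10, 18/5)
obs 3: x=3 → posterior Gamma(13, 23/5)
obs 4: x=1 → posterior Gamma(14, 28/5)
obs 5: x=3 → posterior Gamma(17, 33/5)
obs 6: x=6 → posterior Gamma(23, 38/5)
obs 7: x=6 → posterior Gamma(29, 43/5)
obs 8: x=4 → posterior Gamma(33, 48/5)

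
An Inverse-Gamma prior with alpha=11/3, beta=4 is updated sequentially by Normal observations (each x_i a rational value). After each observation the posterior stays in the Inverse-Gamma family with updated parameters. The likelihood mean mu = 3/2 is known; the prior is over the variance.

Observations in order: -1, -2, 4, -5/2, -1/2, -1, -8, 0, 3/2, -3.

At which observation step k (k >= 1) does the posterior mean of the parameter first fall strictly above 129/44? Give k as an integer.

obs 1: x=-1 → posterior Inverse-Gamma(25/6, 57/8)
obs 2: x=-2 → posterior Inverse-Gamma(14/3, 53/4)
obs 3: x=4 → posterior Inverse-Gamma(31/6, 131/8)
obs 4: x=-5/2 → posterior Inverse-Gamma(17/3, 195/8)
obs 5: x=-1/2 → posterior Inverse-Gamma(37/6, 211/8)
obs 6: x=-1 → posterior Inverse-Gamma(20/3, 59/2)
obs 7: x=-8 → posterior Inverse-Gamma(43/6, 597/8)
obs 8: x=0 → posterior Inverse-Gamma(23/3, 303/4)
obs 9: x=3/2 → posterior Inverse-Gamma(49/6, 303/4)
obs 10: x=-3 → posterior Inverse-Gamma(26/3, 687/8)

k = 2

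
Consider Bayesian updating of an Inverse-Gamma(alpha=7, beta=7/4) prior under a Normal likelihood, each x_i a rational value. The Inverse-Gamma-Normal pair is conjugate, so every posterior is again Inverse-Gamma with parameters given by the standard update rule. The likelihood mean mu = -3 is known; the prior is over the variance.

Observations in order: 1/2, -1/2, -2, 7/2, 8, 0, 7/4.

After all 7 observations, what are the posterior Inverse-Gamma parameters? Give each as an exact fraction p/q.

obs 1: x=1/2 → posterior Inverse-Gamma(15/2, 63/8)
obs 2: x=-1/2 → posterior Inverse-Gamma(8, 11)
obs 3: x=-2 → posterior Inverse-Gamma(17/2, 23/2)
obs 4: x=7/2 → posterior Inverse-Gamma(9, 261/8)
obs 5: x=8 → posterior Inverse-Gamma(19/2, 745/8)
obs 6: x=0 → posterior Inverse-Gamma(10, 781/8)
obs 7: x=7/4 → posterior Inverse-Gamma(21/2, 3485/32)

alpha=21/2, beta=3485/32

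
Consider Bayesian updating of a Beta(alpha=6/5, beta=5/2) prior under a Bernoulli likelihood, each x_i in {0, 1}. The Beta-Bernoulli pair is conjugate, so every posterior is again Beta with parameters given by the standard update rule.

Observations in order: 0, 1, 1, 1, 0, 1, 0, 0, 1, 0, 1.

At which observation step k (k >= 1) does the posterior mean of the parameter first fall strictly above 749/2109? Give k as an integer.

obs 1: x=0 → posterior Beta(6/5, 7/2)
obs 2: x=1 → posterior Beta(11/5, 7/2)
obs 3: x=1 → posterior Beta(16/5, 7/2)
obs 4: x=1 → posterior Beta(21/5, 7/2)
obs 5: x=0 → posterior Beta(21/5, 9/2)
obs 6: x=1 → posterior Beta(26/5, 9/2)
obs 7: x=0 → posterior Beta(26/5, 11/2)
obs 8: x=0 → posterior Beta(26/5, 13/2)
obs 9: x=1 → posterior Beta(31/5, 13/2)
obs 10: x=0 → posterior Beta(31/5, 15/2)
obs 11: x=1 → posterior Beta(36/5, 15/2)

k = 2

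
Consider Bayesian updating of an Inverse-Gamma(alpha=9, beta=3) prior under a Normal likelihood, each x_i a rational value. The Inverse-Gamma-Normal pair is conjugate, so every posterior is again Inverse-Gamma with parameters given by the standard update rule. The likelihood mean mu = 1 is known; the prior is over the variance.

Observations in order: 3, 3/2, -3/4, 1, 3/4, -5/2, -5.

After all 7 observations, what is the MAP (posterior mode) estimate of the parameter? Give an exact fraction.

493/216

obs 1: x=3 → posterior Inverse-Gamma(19/2, 5)
obs 2: x=3/2 → posterior Inverse-Gamma(10, 41/8)
obs 3: x=-3/4 → posterior Inverse-Gamma(21/2, 213/32)
obs 4: x=1 → posterior Inverse-Gamma(11, 213/32)
obs 5: x=3/4 → posterior Inverse-Gamma(23/2, 107/16)
obs 6: x=-5/2 → posterior Inverse-Gamma(12, 205/16)
obs 7: x=-5 → posterior Inverse-Gamma(25/2, 493/16)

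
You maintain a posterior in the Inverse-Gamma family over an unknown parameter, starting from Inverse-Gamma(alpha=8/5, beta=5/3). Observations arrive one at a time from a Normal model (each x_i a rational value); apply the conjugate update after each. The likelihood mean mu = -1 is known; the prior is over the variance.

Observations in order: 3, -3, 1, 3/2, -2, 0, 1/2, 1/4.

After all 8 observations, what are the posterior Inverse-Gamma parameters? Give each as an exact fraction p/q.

alpha=28/5, beta=1891/96

obs 1: x=3 → posterior Inverse-Gamma(21/10, 29/3)
obs 2: x=-3 → posterior Inverse-Gamma(13/5, 35/3)
obs 3: x=1 → posterior Inverse-Gamma(31/10, 41/3)
obs 4: x=3/2 → posterior Inverse-Gamma(18/5, 403/24)
obs 5: x=-2 → posterior Inverse-Gamma(41/10, 415/24)
obs 6: x=0 → posterior Inverse-Gamma(23/5, 427/24)
obs 7: x=1/2 → posterior Inverse-Gamma(51/10, 227/12)
obs 8: x=1/4 → posterior Inverse-Gamma(28/5, 1891/96)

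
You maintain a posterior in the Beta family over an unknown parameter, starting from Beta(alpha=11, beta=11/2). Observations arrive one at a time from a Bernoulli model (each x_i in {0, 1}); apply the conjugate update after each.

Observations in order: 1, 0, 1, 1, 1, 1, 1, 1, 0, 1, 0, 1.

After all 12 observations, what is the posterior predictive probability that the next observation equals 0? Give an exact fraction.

obs 1: x=1 → posterior Beta(12, 11/2)
obs 2: x=0 → posterior Beta(12, 13/2)
obs 3: x=1 → posterior Beta(13, 13/2)
obs 4: x=1 → posterior Beta(14, 13/2)
obs 5: x=1 → posterior Beta(15, 13/2)
obs 6: x=1 → posterior Beta(16, 13/2)
obs 7: x=1 → posterior Beta(17, 13/2)
obs 8: x=1 → posterior Beta(18, 13/2)
obs 9: x=0 → posterior Beta(18, 15/2)
obs 10: x=1 → posterior Beta(19, 15/2)
obs 11: x=0 → posterior Beta(19, 17/2)
obs 12: x=1 → posterior Beta(20, 17/2)

17/57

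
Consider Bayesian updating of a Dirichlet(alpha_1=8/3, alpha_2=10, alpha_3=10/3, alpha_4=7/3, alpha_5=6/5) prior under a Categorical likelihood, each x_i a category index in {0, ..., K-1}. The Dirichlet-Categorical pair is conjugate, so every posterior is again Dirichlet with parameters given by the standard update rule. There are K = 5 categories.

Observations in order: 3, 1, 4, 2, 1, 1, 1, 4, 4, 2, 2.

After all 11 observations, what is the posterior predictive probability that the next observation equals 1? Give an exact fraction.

obs 1: x=3 → posterior Dirichlet(8/3, 10, 10/3, 10/3, 6/5)
obs 2: x=1 → posterior Dirichlet(8/3, 11, 10/3, 10/3, 6/5)
obs 3: x=4 → posterior Dirichlet(8/3, 11, 10/3, 10/3, 11/5)
obs 4: x=2 → posterior Dirichlet(8/3, 11, 13/3, 10/3, 11/5)
obs 5: x=1 → posterior Dirichlet(8/3, 12, 13/3, 10/3, 11/5)
obs 6: x=1 → posterior Dirichlet(8/3, 13, 13/3, 10/3, 11/5)
obs 7: x=1 → posterior Dirichlet(8/3, 14, 13/3, 10/3, 11/5)
obs 8: x=4 → posterior Dirichlet(8/3, 14, 13/3, 10/3, 16/5)
obs 9: x=4 → posterior Dirichlet(8/3, 14, 13/3, 10/3, 21/5)
obs 10: x=2 → posterior Dirichlet(8/3, 14, 16/3, 10/3, 21/5)
obs 11: x=2 → posterior Dirichlet(8/3, 14, 19/3, 10/3, 21/5)

105/229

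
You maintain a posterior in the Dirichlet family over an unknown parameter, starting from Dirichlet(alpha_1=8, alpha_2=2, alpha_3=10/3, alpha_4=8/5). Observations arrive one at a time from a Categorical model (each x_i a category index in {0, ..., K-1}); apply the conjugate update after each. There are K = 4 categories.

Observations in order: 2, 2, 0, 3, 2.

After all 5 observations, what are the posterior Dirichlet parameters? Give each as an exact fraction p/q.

alpha_1=9, alpha_2=2, alpha_3=19/3, alpha_4=13/5

obs 1: x=2 → posterior Dirichlet(8, 2, 13/3, 8/5)
obs 2: x=2 → posterior Dirichlet(8, 2, 16/3, 8/5)
obs 3: x=0 → posterior Dirichlet(9, 2, 16/3, 8/5)
obs 4: x=3 → posterior Dirichlet(9, 2, 16/3, 13/5)
obs 5: x=2 → posterior Dirichlet(9, 2, 19/3, 13/5)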